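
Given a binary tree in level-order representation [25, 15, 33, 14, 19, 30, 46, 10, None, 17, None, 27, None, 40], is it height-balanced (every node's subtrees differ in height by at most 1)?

Tree (level-order array): [25, 15, 33, 14, 19, 30, 46, 10, None, 17, None, 27, None, 40]
Definition: a tree is height-balanced if, at every node, |h(left) - h(right)| <= 1 (empty subtree has height -1).
Bottom-up per-node check:
  node 10: h_left=-1, h_right=-1, diff=0 [OK], height=0
  node 14: h_left=0, h_right=-1, diff=1 [OK], height=1
  node 17: h_left=-1, h_right=-1, diff=0 [OK], height=0
  node 19: h_left=0, h_right=-1, diff=1 [OK], height=1
  node 15: h_left=1, h_right=1, diff=0 [OK], height=2
  node 27: h_left=-1, h_right=-1, diff=0 [OK], height=0
  node 30: h_left=0, h_right=-1, diff=1 [OK], height=1
  node 40: h_left=-1, h_right=-1, diff=0 [OK], height=0
  node 46: h_left=0, h_right=-1, diff=1 [OK], height=1
  node 33: h_left=1, h_right=1, diff=0 [OK], height=2
  node 25: h_left=2, h_right=2, diff=0 [OK], height=3
All nodes satisfy the balance condition.
Result: Balanced


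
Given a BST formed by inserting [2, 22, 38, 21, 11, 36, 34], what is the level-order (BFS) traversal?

Tree insertion order: [2, 22, 38, 21, 11, 36, 34]
Tree (level-order array): [2, None, 22, 21, 38, 11, None, 36, None, None, None, 34]
BFS from the root, enqueuing left then right child of each popped node:
  queue [2] -> pop 2, enqueue [22], visited so far: [2]
  queue [22] -> pop 22, enqueue [21, 38], visited so far: [2, 22]
  queue [21, 38] -> pop 21, enqueue [11], visited so far: [2, 22, 21]
  queue [38, 11] -> pop 38, enqueue [36], visited so far: [2, 22, 21, 38]
  queue [11, 36] -> pop 11, enqueue [none], visited so far: [2, 22, 21, 38, 11]
  queue [36] -> pop 36, enqueue [34], visited so far: [2, 22, 21, 38, 11, 36]
  queue [34] -> pop 34, enqueue [none], visited so far: [2, 22, 21, 38, 11, 36, 34]
Result: [2, 22, 21, 38, 11, 36, 34]


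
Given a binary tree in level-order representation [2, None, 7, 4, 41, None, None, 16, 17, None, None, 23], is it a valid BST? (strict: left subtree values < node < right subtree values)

Level-order array: [2, None, 7, 4, 41, None, None, 16, 17, None, None, 23]
Validate using subtree bounds (lo, hi): at each node, require lo < value < hi,
then recurse left with hi=value and right with lo=value.
Preorder trace (stopping at first violation):
  at node 2 with bounds (-inf, +inf): OK
  at node 7 with bounds (2, +inf): OK
  at node 4 with bounds (2, 7): OK
  at node 41 with bounds (7, +inf): OK
  at node 16 with bounds (7, 41): OK
  at node 17 with bounds (41, +inf): VIOLATION
Node 17 violates its bound: not (41 < 17 < +inf).
Result: Not a valid BST


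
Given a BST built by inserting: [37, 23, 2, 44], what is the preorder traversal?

Tree insertion order: [37, 23, 2, 44]
Tree (level-order array): [37, 23, 44, 2]
Preorder traversal: [37, 23, 2, 44]


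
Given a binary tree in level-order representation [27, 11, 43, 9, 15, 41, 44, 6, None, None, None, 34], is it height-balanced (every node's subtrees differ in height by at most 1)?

Tree (level-order array): [27, 11, 43, 9, 15, 41, 44, 6, None, None, None, 34]
Definition: a tree is height-balanced if, at every node, |h(left) - h(right)| <= 1 (empty subtree has height -1).
Bottom-up per-node check:
  node 6: h_left=-1, h_right=-1, diff=0 [OK], height=0
  node 9: h_left=0, h_right=-1, diff=1 [OK], height=1
  node 15: h_left=-1, h_right=-1, diff=0 [OK], height=0
  node 11: h_left=1, h_right=0, diff=1 [OK], height=2
  node 34: h_left=-1, h_right=-1, diff=0 [OK], height=0
  node 41: h_left=0, h_right=-1, diff=1 [OK], height=1
  node 44: h_left=-1, h_right=-1, diff=0 [OK], height=0
  node 43: h_left=1, h_right=0, diff=1 [OK], height=2
  node 27: h_left=2, h_right=2, diff=0 [OK], height=3
All nodes satisfy the balance condition.
Result: Balanced


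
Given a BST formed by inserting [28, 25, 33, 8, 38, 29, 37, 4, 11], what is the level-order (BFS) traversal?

Tree insertion order: [28, 25, 33, 8, 38, 29, 37, 4, 11]
Tree (level-order array): [28, 25, 33, 8, None, 29, 38, 4, 11, None, None, 37]
BFS from the root, enqueuing left then right child of each popped node:
  queue [28] -> pop 28, enqueue [25, 33], visited so far: [28]
  queue [25, 33] -> pop 25, enqueue [8], visited so far: [28, 25]
  queue [33, 8] -> pop 33, enqueue [29, 38], visited so far: [28, 25, 33]
  queue [8, 29, 38] -> pop 8, enqueue [4, 11], visited so far: [28, 25, 33, 8]
  queue [29, 38, 4, 11] -> pop 29, enqueue [none], visited so far: [28, 25, 33, 8, 29]
  queue [38, 4, 11] -> pop 38, enqueue [37], visited so far: [28, 25, 33, 8, 29, 38]
  queue [4, 11, 37] -> pop 4, enqueue [none], visited so far: [28, 25, 33, 8, 29, 38, 4]
  queue [11, 37] -> pop 11, enqueue [none], visited so far: [28, 25, 33, 8, 29, 38, 4, 11]
  queue [37] -> pop 37, enqueue [none], visited so far: [28, 25, 33, 8, 29, 38, 4, 11, 37]
Result: [28, 25, 33, 8, 29, 38, 4, 11, 37]


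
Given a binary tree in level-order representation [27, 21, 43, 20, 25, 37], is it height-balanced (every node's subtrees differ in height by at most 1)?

Tree (level-order array): [27, 21, 43, 20, 25, 37]
Definition: a tree is height-balanced if, at every node, |h(left) - h(right)| <= 1 (empty subtree has height -1).
Bottom-up per-node check:
  node 20: h_left=-1, h_right=-1, diff=0 [OK], height=0
  node 25: h_left=-1, h_right=-1, diff=0 [OK], height=0
  node 21: h_left=0, h_right=0, diff=0 [OK], height=1
  node 37: h_left=-1, h_right=-1, diff=0 [OK], height=0
  node 43: h_left=0, h_right=-1, diff=1 [OK], height=1
  node 27: h_left=1, h_right=1, diff=0 [OK], height=2
All nodes satisfy the balance condition.
Result: Balanced


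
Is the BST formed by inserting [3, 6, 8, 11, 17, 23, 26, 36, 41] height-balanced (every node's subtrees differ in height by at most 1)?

Tree (level-order array): [3, None, 6, None, 8, None, 11, None, 17, None, 23, None, 26, None, 36, None, 41]
Definition: a tree is height-balanced if, at every node, |h(left) - h(right)| <= 1 (empty subtree has height -1).
Bottom-up per-node check:
  node 41: h_left=-1, h_right=-1, diff=0 [OK], height=0
  node 36: h_left=-1, h_right=0, diff=1 [OK], height=1
  node 26: h_left=-1, h_right=1, diff=2 [FAIL (|-1-1|=2 > 1)], height=2
  node 23: h_left=-1, h_right=2, diff=3 [FAIL (|-1-2|=3 > 1)], height=3
  node 17: h_left=-1, h_right=3, diff=4 [FAIL (|-1-3|=4 > 1)], height=4
  node 11: h_left=-1, h_right=4, diff=5 [FAIL (|-1-4|=5 > 1)], height=5
  node 8: h_left=-1, h_right=5, diff=6 [FAIL (|-1-5|=6 > 1)], height=6
  node 6: h_left=-1, h_right=6, diff=7 [FAIL (|-1-6|=7 > 1)], height=7
  node 3: h_left=-1, h_right=7, diff=8 [FAIL (|-1-7|=8 > 1)], height=8
Node 26 violates the condition: |-1 - 1| = 2 > 1.
Result: Not balanced


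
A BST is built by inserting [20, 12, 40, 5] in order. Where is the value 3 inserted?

Starting tree (level order): [20, 12, 40, 5]
Insertion path: 20 -> 12 -> 5
Result: insert 3 as left child of 5
Final tree (level order): [20, 12, 40, 5, None, None, None, 3]


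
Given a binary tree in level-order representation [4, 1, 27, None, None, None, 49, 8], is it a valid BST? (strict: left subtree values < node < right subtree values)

Level-order array: [4, 1, 27, None, None, None, 49, 8]
Validate using subtree bounds (lo, hi): at each node, require lo < value < hi,
then recurse left with hi=value and right with lo=value.
Preorder trace (stopping at first violation):
  at node 4 with bounds (-inf, +inf): OK
  at node 1 with bounds (-inf, 4): OK
  at node 27 with bounds (4, +inf): OK
  at node 49 with bounds (27, +inf): OK
  at node 8 with bounds (27, 49): VIOLATION
Node 8 violates its bound: not (27 < 8 < 49).
Result: Not a valid BST


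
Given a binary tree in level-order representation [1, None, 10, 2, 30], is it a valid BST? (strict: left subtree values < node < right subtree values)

Level-order array: [1, None, 10, 2, 30]
Validate using subtree bounds (lo, hi): at each node, require lo < value < hi,
then recurse left with hi=value and right with lo=value.
Preorder trace (stopping at first violation):
  at node 1 with bounds (-inf, +inf): OK
  at node 10 with bounds (1, +inf): OK
  at node 2 with bounds (1, 10): OK
  at node 30 with bounds (10, +inf): OK
No violation found at any node.
Result: Valid BST


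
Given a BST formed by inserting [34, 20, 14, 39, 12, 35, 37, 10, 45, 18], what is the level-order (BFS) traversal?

Tree insertion order: [34, 20, 14, 39, 12, 35, 37, 10, 45, 18]
Tree (level-order array): [34, 20, 39, 14, None, 35, 45, 12, 18, None, 37, None, None, 10]
BFS from the root, enqueuing left then right child of each popped node:
  queue [34] -> pop 34, enqueue [20, 39], visited so far: [34]
  queue [20, 39] -> pop 20, enqueue [14], visited so far: [34, 20]
  queue [39, 14] -> pop 39, enqueue [35, 45], visited so far: [34, 20, 39]
  queue [14, 35, 45] -> pop 14, enqueue [12, 18], visited so far: [34, 20, 39, 14]
  queue [35, 45, 12, 18] -> pop 35, enqueue [37], visited so far: [34, 20, 39, 14, 35]
  queue [45, 12, 18, 37] -> pop 45, enqueue [none], visited so far: [34, 20, 39, 14, 35, 45]
  queue [12, 18, 37] -> pop 12, enqueue [10], visited so far: [34, 20, 39, 14, 35, 45, 12]
  queue [18, 37, 10] -> pop 18, enqueue [none], visited so far: [34, 20, 39, 14, 35, 45, 12, 18]
  queue [37, 10] -> pop 37, enqueue [none], visited so far: [34, 20, 39, 14, 35, 45, 12, 18, 37]
  queue [10] -> pop 10, enqueue [none], visited so far: [34, 20, 39, 14, 35, 45, 12, 18, 37, 10]
Result: [34, 20, 39, 14, 35, 45, 12, 18, 37, 10]


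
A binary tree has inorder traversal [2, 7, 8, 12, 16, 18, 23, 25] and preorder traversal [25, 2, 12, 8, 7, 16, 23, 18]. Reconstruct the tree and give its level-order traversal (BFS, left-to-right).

Inorder:  [2, 7, 8, 12, 16, 18, 23, 25]
Preorder: [25, 2, 12, 8, 7, 16, 23, 18]
Algorithm: preorder visits root first, so consume preorder in order;
for each root, split the current inorder slice at that value into
left-subtree inorder and right-subtree inorder, then recurse.
Recursive splits:
  root=25; inorder splits into left=[2, 7, 8, 12, 16, 18, 23], right=[]
  root=2; inorder splits into left=[], right=[7, 8, 12, 16, 18, 23]
  root=12; inorder splits into left=[7, 8], right=[16, 18, 23]
  root=8; inorder splits into left=[7], right=[]
  root=7; inorder splits into left=[], right=[]
  root=16; inorder splits into left=[], right=[18, 23]
  root=23; inorder splits into left=[18], right=[]
  root=18; inorder splits into left=[], right=[]
Reconstructed level-order: [25, 2, 12, 8, 16, 7, 23, 18]


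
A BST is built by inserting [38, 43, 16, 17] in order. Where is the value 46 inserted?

Starting tree (level order): [38, 16, 43, None, 17]
Insertion path: 38 -> 43
Result: insert 46 as right child of 43
Final tree (level order): [38, 16, 43, None, 17, None, 46]


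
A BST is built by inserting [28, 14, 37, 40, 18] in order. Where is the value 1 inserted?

Starting tree (level order): [28, 14, 37, None, 18, None, 40]
Insertion path: 28 -> 14
Result: insert 1 as left child of 14
Final tree (level order): [28, 14, 37, 1, 18, None, 40]


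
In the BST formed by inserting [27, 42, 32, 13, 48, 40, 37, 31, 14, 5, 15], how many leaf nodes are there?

Tree built from: [27, 42, 32, 13, 48, 40, 37, 31, 14, 5, 15]
Tree (level-order array): [27, 13, 42, 5, 14, 32, 48, None, None, None, 15, 31, 40, None, None, None, None, None, None, 37]
Rule: A leaf has 0 children.
Per-node child counts:
  node 27: 2 child(ren)
  node 13: 2 child(ren)
  node 5: 0 child(ren)
  node 14: 1 child(ren)
  node 15: 0 child(ren)
  node 42: 2 child(ren)
  node 32: 2 child(ren)
  node 31: 0 child(ren)
  node 40: 1 child(ren)
  node 37: 0 child(ren)
  node 48: 0 child(ren)
Matching nodes: [5, 15, 31, 37, 48]
Count of leaf nodes: 5


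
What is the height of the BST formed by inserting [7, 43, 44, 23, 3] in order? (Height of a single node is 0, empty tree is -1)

Insertion order: [7, 43, 44, 23, 3]
Tree (level-order array): [7, 3, 43, None, None, 23, 44]
Compute height bottom-up (empty subtree = -1):
  height(3) = 1 + max(-1, -1) = 0
  height(23) = 1 + max(-1, -1) = 0
  height(44) = 1 + max(-1, -1) = 0
  height(43) = 1 + max(0, 0) = 1
  height(7) = 1 + max(0, 1) = 2
Height = 2


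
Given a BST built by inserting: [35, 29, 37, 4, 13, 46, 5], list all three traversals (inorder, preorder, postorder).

Tree insertion order: [35, 29, 37, 4, 13, 46, 5]
Tree (level-order array): [35, 29, 37, 4, None, None, 46, None, 13, None, None, 5]
Inorder (L, root, R): [4, 5, 13, 29, 35, 37, 46]
Preorder (root, L, R): [35, 29, 4, 13, 5, 37, 46]
Postorder (L, R, root): [5, 13, 4, 29, 46, 37, 35]


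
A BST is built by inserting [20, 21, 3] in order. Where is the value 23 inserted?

Starting tree (level order): [20, 3, 21]
Insertion path: 20 -> 21
Result: insert 23 as right child of 21
Final tree (level order): [20, 3, 21, None, None, None, 23]


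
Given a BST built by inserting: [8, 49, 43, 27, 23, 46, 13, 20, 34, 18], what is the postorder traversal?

Tree insertion order: [8, 49, 43, 27, 23, 46, 13, 20, 34, 18]
Tree (level-order array): [8, None, 49, 43, None, 27, 46, 23, 34, None, None, 13, None, None, None, None, 20, 18]
Postorder traversal: [18, 20, 13, 23, 34, 27, 46, 43, 49, 8]


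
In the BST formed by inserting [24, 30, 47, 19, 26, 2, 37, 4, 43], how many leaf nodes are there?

Tree built from: [24, 30, 47, 19, 26, 2, 37, 4, 43]
Tree (level-order array): [24, 19, 30, 2, None, 26, 47, None, 4, None, None, 37, None, None, None, None, 43]
Rule: A leaf has 0 children.
Per-node child counts:
  node 24: 2 child(ren)
  node 19: 1 child(ren)
  node 2: 1 child(ren)
  node 4: 0 child(ren)
  node 30: 2 child(ren)
  node 26: 0 child(ren)
  node 47: 1 child(ren)
  node 37: 1 child(ren)
  node 43: 0 child(ren)
Matching nodes: [4, 26, 43]
Count of leaf nodes: 3


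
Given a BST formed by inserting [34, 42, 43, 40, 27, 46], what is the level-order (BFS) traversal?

Tree insertion order: [34, 42, 43, 40, 27, 46]
Tree (level-order array): [34, 27, 42, None, None, 40, 43, None, None, None, 46]
BFS from the root, enqueuing left then right child of each popped node:
  queue [34] -> pop 34, enqueue [27, 42], visited so far: [34]
  queue [27, 42] -> pop 27, enqueue [none], visited so far: [34, 27]
  queue [42] -> pop 42, enqueue [40, 43], visited so far: [34, 27, 42]
  queue [40, 43] -> pop 40, enqueue [none], visited so far: [34, 27, 42, 40]
  queue [43] -> pop 43, enqueue [46], visited so far: [34, 27, 42, 40, 43]
  queue [46] -> pop 46, enqueue [none], visited so far: [34, 27, 42, 40, 43, 46]
Result: [34, 27, 42, 40, 43, 46]


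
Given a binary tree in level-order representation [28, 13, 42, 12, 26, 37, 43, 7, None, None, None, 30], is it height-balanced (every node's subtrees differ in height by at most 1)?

Tree (level-order array): [28, 13, 42, 12, 26, 37, 43, 7, None, None, None, 30]
Definition: a tree is height-balanced if, at every node, |h(left) - h(right)| <= 1 (empty subtree has height -1).
Bottom-up per-node check:
  node 7: h_left=-1, h_right=-1, diff=0 [OK], height=0
  node 12: h_left=0, h_right=-1, diff=1 [OK], height=1
  node 26: h_left=-1, h_right=-1, diff=0 [OK], height=0
  node 13: h_left=1, h_right=0, diff=1 [OK], height=2
  node 30: h_left=-1, h_right=-1, diff=0 [OK], height=0
  node 37: h_left=0, h_right=-1, diff=1 [OK], height=1
  node 43: h_left=-1, h_right=-1, diff=0 [OK], height=0
  node 42: h_left=1, h_right=0, diff=1 [OK], height=2
  node 28: h_left=2, h_right=2, diff=0 [OK], height=3
All nodes satisfy the balance condition.
Result: Balanced


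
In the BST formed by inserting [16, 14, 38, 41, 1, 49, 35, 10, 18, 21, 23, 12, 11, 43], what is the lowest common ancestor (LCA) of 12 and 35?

Tree insertion order: [16, 14, 38, 41, 1, 49, 35, 10, 18, 21, 23, 12, 11, 43]
Tree (level-order array): [16, 14, 38, 1, None, 35, 41, None, 10, 18, None, None, 49, None, 12, None, 21, 43, None, 11, None, None, 23]
In a BST, the LCA of p=12, q=35 is the first node v on the
root-to-leaf path with p <= v <= q (go left if both < v, right if both > v).
Walk from root:
  at 16: 12 <= 16 <= 35, this is the LCA
LCA = 16


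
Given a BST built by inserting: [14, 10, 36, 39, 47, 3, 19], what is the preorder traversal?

Tree insertion order: [14, 10, 36, 39, 47, 3, 19]
Tree (level-order array): [14, 10, 36, 3, None, 19, 39, None, None, None, None, None, 47]
Preorder traversal: [14, 10, 3, 36, 19, 39, 47]


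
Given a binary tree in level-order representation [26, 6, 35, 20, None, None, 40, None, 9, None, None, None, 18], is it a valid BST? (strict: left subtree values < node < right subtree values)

Level-order array: [26, 6, 35, 20, None, None, 40, None, 9, None, None, None, 18]
Validate using subtree bounds (lo, hi): at each node, require lo < value < hi,
then recurse left with hi=value and right with lo=value.
Preorder trace (stopping at first violation):
  at node 26 with bounds (-inf, +inf): OK
  at node 6 with bounds (-inf, 26): OK
  at node 20 with bounds (-inf, 6): VIOLATION
Node 20 violates its bound: not (-inf < 20 < 6).
Result: Not a valid BST


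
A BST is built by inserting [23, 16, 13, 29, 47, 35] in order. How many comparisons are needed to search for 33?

Search path for 33: 23 -> 29 -> 47 -> 35
Found: False
Comparisons: 4


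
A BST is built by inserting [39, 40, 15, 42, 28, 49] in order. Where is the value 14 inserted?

Starting tree (level order): [39, 15, 40, None, 28, None, 42, None, None, None, 49]
Insertion path: 39 -> 15
Result: insert 14 as left child of 15
Final tree (level order): [39, 15, 40, 14, 28, None, 42, None, None, None, None, None, 49]


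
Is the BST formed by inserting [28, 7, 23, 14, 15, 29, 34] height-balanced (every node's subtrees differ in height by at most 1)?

Tree (level-order array): [28, 7, 29, None, 23, None, 34, 14, None, None, None, None, 15]
Definition: a tree is height-balanced if, at every node, |h(left) - h(right)| <= 1 (empty subtree has height -1).
Bottom-up per-node check:
  node 15: h_left=-1, h_right=-1, diff=0 [OK], height=0
  node 14: h_left=-1, h_right=0, diff=1 [OK], height=1
  node 23: h_left=1, h_right=-1, diff=2 [FAIL (|1--1|=2 > 1)], height=2
  node 7: h_left=-1, h_right=2, diff=3 [FAIL (|-1-2|=3 > 1)], height=3
  node 34: h_left=-1, h_right=-1, diff=0 [OK], height=0
  node 29: h_left=-1, h_right=0, diff=1 [OK], height=1
  node 28: h_left=3, h_right=1, diff=2 [FAIL (|3-1|=2 > 1)], height=4
Node 23 violates the condition: |1 - -1| = 2 > 1.
Result: Not balanced


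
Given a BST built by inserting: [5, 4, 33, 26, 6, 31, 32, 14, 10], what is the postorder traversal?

Tree insertion order: [5, 4, 33, 26, 6, 31, 32, 14, 10]
Tree (level-order array): [5, 4, 33, None, None, 26, None, 6, 31, None, 14, None, 32, 10]
Postorder traversal: [4, 10, 14, 6, 32, 31, 26, 33, 5]


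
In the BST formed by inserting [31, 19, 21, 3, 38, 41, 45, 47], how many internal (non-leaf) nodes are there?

Tree built from: [31, 19, 21, 3, 38, 41, 45, 47]
Tree (level-order array): [31, 19, 38, 3, 21, None, 41, None, None, None, None, None, 45, None, 47]
Rule: An internal node has at least one child.
Per-node child counts:
  node 31: 2 child(ren)
  node 19: 2 child(ren)
  node 3: 0 child(ren)
  node 21: 0 child(ren)
  node 38: 1 child(ren)
  node 41: 1 child(ren)
  node 45: 1 child(ren)
  node 47: 0 child(ren)
Matching nodes: [31, 19, 38, 41, 45]
Count of internal (non-leaf) nodes: 5


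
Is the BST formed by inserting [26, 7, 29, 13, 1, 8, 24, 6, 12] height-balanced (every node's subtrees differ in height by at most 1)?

Tree (level-order array): [26, 7, 29, 1, 13, None, None, None, 6, 8, 24, None, None, None, 12]
Definition: a tree is height-balanced if, at every node, |h(left) - h(right)| <= 1 (empty subtree has height -1).
Bottom-up per-node check:
  node 6: h_left=-1, h_right=-1, diff=0 [OK], height=0
  node 1: h_left=-1, h_right=0, diff=1 [OK], height=1
  node 12: h_left=-1, h_right=-1, diff=0 [OK], height=0
  node 8: h_left=-1, h_right=0, diff=1 [OK], height=1
  node 24: h_left=-1, h_right=-1, diff=0 [OK], height=0
  node 13: h_left=1, h_right=0, diff=1 [OK], height=2
  node 7: h_left=1, h_right=2, diff=1 [OK], height=3
  node 29: h_left=-1, h_right=-1, diff=0 [OK], height=0
  node 26: h_left=3, h_right=0, diff=3 [FAIL (|3-0|=3 > 1)], height=4
Node 26 violates the condition: |3 - 0| = 3 > 1.
Result: Not balanced


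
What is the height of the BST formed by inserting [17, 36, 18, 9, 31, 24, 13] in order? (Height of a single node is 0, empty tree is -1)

Insertion order: [17, 36, 18, 9, 31, 24, 13]
Tree (level-order array): [17, 9, 36, None, 13, 18, None, None, None, None, 31, 24]
Compute height bottom-up (empty subtree = -1):
  height(13) = 1 + max(-1, -1) = 0
  height(9) = 1 + max(-1, 0) = 1
  height(24) = 1 + max(-1, -1) = 0
  height(31) = 1 + max(0, -1) = 1
  height(18) = 1 + max(-1, 1) = 2
  height(36) = 1 + max(2, -1) = 3
  height(17) = 1 + max(1, 3) = 4
Height = 4


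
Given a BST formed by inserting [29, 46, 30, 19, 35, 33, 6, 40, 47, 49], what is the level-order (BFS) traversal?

Tree insertion order: [29, 46, 30, 19, 35, 33, 6, 40, 47, 49]
Tree (level-order array): [29, 19, 46, 6, None, 30, 47, None, None, None, 35, None, 49, 33, 40]
BFS from the root, enqueuing left then right child of each popped node:
  queue [29] -> pop 29, enqueue [19, 46], visited so far: [29]
  queue [19, 46] -> pop 19, enqueue [6], visited so far: [29, 19]
  queue [46, 6] -> pop 46, enqueue [30, 47], visited so far: [29, 19, 46]
  queue [6, 30, 47] -> pop 6, enqueue [none], visited so far: [29, 19, 46, 6]
  queue [30, 47] -> pop 30, enqueue [35], visited so far: [29, 19, 46, 6, 30]
  queue [47, 35] -> pop 47, enqueue [49], visited so far: [29, 19, 46, 6, 30, 47]
  queue [35, 49] -> pop 35, enqueue [33, 40], visited so far: [29, 19, 46, 6, 30, 47, 35]
  queue [49, 33, 40] -> pop 49, enqueue [none], visited so far: [29, 19, 46, 6, 30, 47, 35, 49]
  queue [33, 40] -> pop 33, enqueue [none], visited so far: [29, 19, 46, 6, 30, 47, 35, 49, 33]
  queue [40] -> pop 40, enqueue [none], visited so far: [29, 19, 46, 6, 30, 47, 35, 49, 33, 40]
Result: [29, 19, 46, 6, 30, 47, 35, 49, 33, 40]


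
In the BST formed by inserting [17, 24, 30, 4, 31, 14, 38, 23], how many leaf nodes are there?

Tree built from: [17, 24, 30, 4, 31, 14, 38, 23]
Tree (level-order array): [17, 4, 24, None, 14, 23, 30, None, None, None, None, None, 31, None, 38]
Rule: A leaf has 0 children.
Per-node child counts:
  node 17: 2 child(ren)
  node 4: 1 child(ren)
  node 14: 0 child(ren)
  node 24: 2 child(ren)
  node 23: 0 child(ren)
  node 30: 1 child(ren)
  node 31: 1 child(ren)
  node 38: 0 child(ren)
Matching nodes: [14, 23, 38]
Count of leaf nodes: 3


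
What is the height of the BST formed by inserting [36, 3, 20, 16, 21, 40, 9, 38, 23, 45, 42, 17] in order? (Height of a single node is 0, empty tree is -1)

Insertion order: [36, 3, 20, 16, 21, 40, 9, 38, 23, 45, 42, 17]
Tree (level-order array): [36, 3, 40, None, 20, 38, 45, 16, 21, None, None, 42, None, 9, 17, None, 23]
Compute height bottom-up (empty subtree = -1):
  height(9) = 1 + max(-1, -1) = 0
  height(17) = 1 + max(-1, -1) = 0
  height(16) = 1 + max(0, 0) = 1
  height(23) = 1 + max(-1, -1) = 0
  height(21) = 1 + max(-1, 0) = 1
  height(20) = 1 + max(1, 1) = 2
  height(3) = 1 + max(-1, 2) = 3
  height(38) = 1 + max(-1, -1) = 0
  height(42) = 1 + max(-1, -1) = 0
  height(45) = 1 + max(0, -1) = 1
  height(40) = 1 + max(0, 1) = 2
  height(36) = 1 + max(3, 2) = 4
Height = 4


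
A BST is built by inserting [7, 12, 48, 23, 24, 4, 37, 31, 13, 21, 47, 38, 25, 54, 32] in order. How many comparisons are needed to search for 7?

Search path for 7: 7
Found: True
Comparisons: 1


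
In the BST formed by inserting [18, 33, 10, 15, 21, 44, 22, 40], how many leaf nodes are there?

Tree built from: [18, 33, 10, 15, 21, 44, 22, 40]
Tree (level-order array): [18, 10, 33, None, 15, 21, 44, None, None, None, 22, 40]
Rule: A leaf has 0 children.
Per-node child counts:
  node 18: 2 child(ren)
  node 10: 1 child(ren)
  node 15: 0 child(ren)
  node 33: 2 child(ren)
  node 21: 1 child(ren)
  node 22: 0 child(ren)
  node 44: 1 child(ren)
  node 40: 0 child(ren)
Matching nodes: [15, 22, 40]
Count of leaf nodes: 3


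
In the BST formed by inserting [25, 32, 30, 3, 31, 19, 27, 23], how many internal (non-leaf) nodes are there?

Tree built from: [25, 32, 30, 3, 31, 19, 27, 23]
Tree (level-order array): [25, 3, 32, None, 19, 30, None, None, 23, 27, 31]
Rule: An internal node has at least one child.
Per-node child counts:
  node 25: 2 child(ren)
  node 3: 1 child(ren)
  node 19: 1 child(ren)
  node 23: 0 child(ren)
  node 32: 1 child(ren)
  node 30: 2 child(ren)
  node 27: 0 child(ren)
  node 31: 0 child(ren)
Matching nodes: [25, 3, 19, 32, 30]
Count of internal (non-leaf) nodes: 5


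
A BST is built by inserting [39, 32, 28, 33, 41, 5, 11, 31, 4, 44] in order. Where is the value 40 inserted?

Starting tree (level order): [39, 32, 41, 28, 33, None, 44, 5, 31, None, None, None, None, 4, 11]
Insertion path: 39 -> 41
Result: insert 40 as left child of 41
Final tree (level order): [39, 32, 41, 28, 33, 40, 44, 5, 31, None, None, None, None, None, None, 4, 11]


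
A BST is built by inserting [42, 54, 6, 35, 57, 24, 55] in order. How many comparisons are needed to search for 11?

Search path for 11: 42 -> 6 -> 35 -> 24
Found: False
Comparisons: 4


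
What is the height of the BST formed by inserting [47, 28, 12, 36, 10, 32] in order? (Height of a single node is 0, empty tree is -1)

Insertion order: [47, 28, 12, 36, 10, 32]
Tree (level-order array): [47, 28, None, 12, 36, 10, None, 32]
Compute height bottom-up (empty subtree = -1):
  height(10) = 1 + max(-1, -1) = 0
  height(12) = 1 + max(0, -1) = 1
  height(32) = 1 + max(-1, -1) = 0
  height(36) = 1 + max(0, -1) = 1
  height(28) = 1 + max(1, 1) = 2
  height(47) = 1 + max(2, -1) = 3
Height = 3


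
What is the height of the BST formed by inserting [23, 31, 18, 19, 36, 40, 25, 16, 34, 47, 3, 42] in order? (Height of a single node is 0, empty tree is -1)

Insertion order: [23, 31, 18, 19, 36, 40, 25, 16, 34, 47, 3, 42]
Tree (level-order array): [23, 18, 31, 16, 19, 25, 36, 3, None, None, None, None, None, 34, 40, None, None, None, None, None, 47, 42]
Compute height bottom-up (empty subtree = -1):
  height(3) = 1 + max(-1, -1) = 0
  height(16) = 1 + max(0, -1) = 1
  height(19) = 1 + max(-1, -1) = 0
  height(18) = 1 + max(1, 0) = 2
  height(25) = 1 + max(-1, -1) = 0
  height(34) = 1 + max(-1, -1) = 0
  height(42) = 1 + max(-1, -1) = 0
  height(47) = 1 + max(0, -1) = 1
  height(40) = 1 + max(-1, 1) = 2
  height(36) = 1 + max(0, 2) = 3
  height(31) = 1 + max(0, 3) = 4
  height(23) = 1 + max(2, 4) = 5
Height = 5


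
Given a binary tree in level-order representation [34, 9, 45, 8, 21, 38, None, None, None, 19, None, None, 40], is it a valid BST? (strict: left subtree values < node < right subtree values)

Level-order array: [34, 9, 45, 8, 21, 38, None, None, None, 19, None, None, 40]
Validate using subtree bounds (lo, hi): at each node, require lo < value < hi,
then recurse left with hi=value and right with lo=value.
Preorder trace (stopping at first violation):
  at node 34 with bounds (-inf, +inf): OK
  at node 9 with bounds (-inf, 34): OK
  at node 8 with bounds (-inf, 9): OK
  at node 21 with bounds (9, 34): OK
  at node 19 with bounds (9, 21): OK
  at node 45 with bounds (34, +inf): OK
  at node 38 with bounds (34, 45): OK
  at node 40 with bounds (38, 45): OK
No violation found at any node.
Result: Valid BST


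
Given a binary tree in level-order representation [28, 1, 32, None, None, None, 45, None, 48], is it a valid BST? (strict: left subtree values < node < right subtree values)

Level-order array: [28, 1, 32, None, None, None, 45, None, 48]
Validate using subtree bounds (lo, hi): at each node, require lo < value < hi,
then recurse left with hi=value and right with lo=value.
Preorder trace (stopping at first violation):
  at node 28 with bounds (-inf, +inf): OK
  at node 1 with bounds (-inf, 28): OK
  at node 32 with bounds (28, +inf): OK
  at node 45 with bounds (32, +inf): OK
  at node 48 with bounds (45, +inf): OK
No violation found at any node.
Result: Valid BST


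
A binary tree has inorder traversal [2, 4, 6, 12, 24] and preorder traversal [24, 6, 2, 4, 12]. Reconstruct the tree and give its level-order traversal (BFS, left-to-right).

Inorder:  [2, 4, 6, 12, 24]
Preorder: [24, 6, 2, 4, 12]
Algorithm: preorder visits root first, so consume preorder in order;
for each root, split the current inorder slice at that value into
left-subtree inorder and right-subtree inorder, then recurse.
Recursive splits:
  root=24; inorder splits into left=[2, 4, 6, 12], right=[]
  root=6; inorder splits into left=[2, 4], right=[12]
  root=2; inorder splits into left=[], right=[4]
  root=4; inorder splits into left=[], right=[]
  root=12; inorder splits into left=[], right=[]
Reconstructed level-order: [24, 6, 2, 12, 4]


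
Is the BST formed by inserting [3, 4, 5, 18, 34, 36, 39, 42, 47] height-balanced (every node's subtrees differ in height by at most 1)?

Tree (level-order array): [3, None, 4, None, 5, None, 18, None, 34, None, 36, None, 39, None, 42, None, 47]
Definition: a tree is height-balanced if, at every node, |h(left) - h(right)| <= 1 (empty subtree has height -1).
Bottom-up per-node check:
  node 47: h_left=-1, h_right=-1, diff=0 [OK], height=0
  node 42: h_left=-1, h_right=0, diff=1 [OK], height=1
  node 39: h_left=-1, h_right=1, diff=2 [FAIL (|-1-1|=2 > 1)], height=2
  node 36: h_left=-1, h_right=2, diff=3 [FAIL (|-1-2|=3 > 1)], height=3
  node 34: h_left=-1, h_right=3, diff=4 [FAIL (|-1-3|=4 > 1)], height=4
  node 18: h_left=-1, h_right=4, diff=5 [FAIL (|-1-4|=5 > 1)], height=5
  node 5: h_left=-1, h_right=5, diff=6 [FAIL (|-1-5|=6 > 1)], height=6
  node 4: h_left=-1, h_right=6, diff=7 [FAIL (|-1-6|=7 > 1)], height=7
  node 3: h_left=-1, h_right=7, diff=8 [FAIL (|-1-7|=8 > 1)], height=8
Node 39 violates the condition: |-1 - 1| = 2 > 1.
Result: Not balanced


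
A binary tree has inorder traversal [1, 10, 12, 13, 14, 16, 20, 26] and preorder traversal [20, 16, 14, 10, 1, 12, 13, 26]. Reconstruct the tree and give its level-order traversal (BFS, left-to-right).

Inorder:  [1, 10, 12, 13, 14, 16, 20, 26]
Preorder: [20, 16, 14, 10, 1, 12, 13, 26]
Algorithm: preorder visits root first, so consume preorder in order;
for each root, split the current inorder slice at that value into
left-subtree inorder and right-subtree inorder, then recurse.
Recursive splits:
  root=20; inorder splits into left=[1, 10, 12, 13, 14, 16], right=[26]
  root=16; inorder splits into left=[1, 10, 12, 13, 14], right=[]
  root=14; inorder splits into left=[1, 10, 12, 13], right=[]
  root=10; inorder splits into left=[1], right=[12, 13]
  root=1; inorder splits into left=[], right=[]
  root=12; inorder splits into left=[], right=[13]
  root=13; inorder splits into left=[], right=[]
  root=26; inorder splits into left=[], right=[]
Reconstructed level-order: [20, 16, 26, 14, 10, 1, 12, 13]


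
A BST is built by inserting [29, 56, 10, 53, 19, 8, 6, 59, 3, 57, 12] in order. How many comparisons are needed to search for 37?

Search path for 37: 29 -> 56 -> 53
Found: False
Comparisons: 3


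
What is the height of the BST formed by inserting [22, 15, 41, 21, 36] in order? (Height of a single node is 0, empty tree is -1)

Insertion order: [22, 15, 41, 21, 36]
Tree (level-order array): [22, 15, 41, None, 21, 36]
Compute height bottom-up (empty subtree = -1):
  height(21) = 1 + max(-1, -1) = 0
  height(15) = 1 + max(-1, 0) = 1
  height(36) = 1 + max(-1, -1) = 0
  height(41) = 1 + max(0, -1) = 1
  height(22) = 1 + max(1, 1) = 2
Height = 2


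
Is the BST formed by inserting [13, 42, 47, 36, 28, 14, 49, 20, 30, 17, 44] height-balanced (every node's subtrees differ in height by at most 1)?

Tree (level-order array): [13, None, 42, 36, 47, 28, None, 44, 49, 14, 30, None, None, None, None, None, 20, None, None, 17]
Definition: a tree is height-balanced if, at every node, |h(left) - h(right)| <= 1 (empty subtree has height -1).
Bottom-up per-node check:
  node 17: h_left=-1, h_right=-1, diff=0 [OK], height=0
  node 20: h_left=0, h_right=-1, diff=1 [OK], height=1
  node 14: h_left=-1, h_right=1, diff=2 [FAIL (|-1-1|=2 > 1)], height=2
  node 30: h_left=-1, h_right=-1, diff=0 [OK], height=0
  node 28: h_left=2, h_right=0, diff=2 [FAIL (|2-0|=2 > 1)], height=3
  node 36: h_left=3, h_right=-1, diff=4 [FAIL (|3--1|=4 > 1)], height=4
  node 44: h_left=-1, h_right=-1, diff=0 [OK], height=0
  node 49: h_left=-1, h_right=-1, diff=0 [OK], height=0
  node 47: h_left=0, h_right=0, diff=0 [OK], height=1
  node 42: h_left=4, h_right=1, diff=3 [FAIL (|4-1|=3 > 1)], height=5
  node 13: h_left=-1, h_right=5, diff=6 [FAIL (|-1-5|=6 > 1)], height=6
Node 14 violates the condition: |-1 - 1| = 2 > 1.
Result: Not balanced


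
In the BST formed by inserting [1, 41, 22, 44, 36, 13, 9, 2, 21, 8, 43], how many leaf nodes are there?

Tree built from: [1, 41, 22, 44, 36, 13, 9, 2, 21, 8, 43]
Tree (level-order array): [1, None, 41, 22, 44, 13, 36, 43, None, 9, 21, None, None, None, None, 2, None, None, None, None, 8]
Rule: A leaf has 0 children.
Per-node child counts:
  node 1: 1 child(ren)
  node 41: 2 child(ren)
  node 22: 2 child(ren)
  node 13: 2 child(ren)
  node 9: 1 child(ren)
  node 2: 1 child(ren)
  node 8: 0 child(ren)
  node 21: 0 child(ren)
  node 36: 0 child(ren)
  node 44: 1 child(ren)
  node 43: 0 child(ren)
Matching nodes: [8, 21, 36, 43]
Count of leaf nodes: 4


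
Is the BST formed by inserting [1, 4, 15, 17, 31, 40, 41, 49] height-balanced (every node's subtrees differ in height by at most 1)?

Tree (level-order array): [1, None, 4, None, 15, None, 17, None, 31, None, 40, None, 41, None, 49]
Definition: a tree is height-balanced if, at every node, |h(left) - h(right)| <= 1 (empty subtree has height -1).
Bottom-up per-node check:
  node 49: h_left=-1, h_right=-1, diff=0 [OK], height=0
  node 41: h_left=-1, h_right=0, diff=1 [OK], height=1
  node 40: h_left=-1, h_right=1, diff=2 [FAIL (|-1-1|=2 > 1)], height=2
  node 31: h_left=-1, h_right=2, diff=3 [FAIL (|-1-2|=3 > 1)], height=3
  node 17: h_left=-1, h_right=3, diff=4 [FAIL (|-1-3|=4 > 1)], height=4
  node 15: h_left=-1, h_right=4, diff=5 [FAIL (|-1-4|=5 > 1)], height=5
  node 4: h_left=-1, h_right=5, diff=6 [FAIL (|-1-5|=6 > 1)], height=6
  node 1: h_left=-1, h_right=6, diff=7 [FAIL (|-1-6|=7 > 1)], height=7
Node 40 violates the condition: |-1 - 1| = 2 > 1.
Result: Not balanced


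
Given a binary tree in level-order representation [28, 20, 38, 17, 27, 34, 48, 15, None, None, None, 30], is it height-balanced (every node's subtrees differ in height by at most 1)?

Tree (level-order array): [28, 20, 38, 17, 27, 34, 48, 15, None, None, None, 30]
Definition: a tree is height-balanced if, at every node, |h(left) - h(right)| <= 1 (empty subtree has height -1).
Bottom-up per-node check:
  node 15: h_left=-1, h_right=-1, diff=0 [OK], height=0
  node 17: h_left=0, h_right=-1, diff=1 [OK], height=1
  node 27: h_left=-1, h_right=-1, diff=0 [OK], height=0
  node 20: h_left=1, h_right=0, diff=1 [OK], height=2
  node 30: h_left=-1, h_right=-1, diff=0 [OK], height=0
  node 34: h_left=0, h_right=-1, diff=1 [OK], height=1
  node 48: h_left=-1, h_right=-1, diff=0 [OK], height=0
  node 38: h_left=1, h_right=0, diff=1 [OK], height=2
  node 28: h_left=2, h_right=2, diff=0 [OK], height=3
All nodes satisfy the balance condition.
Result: Balanced


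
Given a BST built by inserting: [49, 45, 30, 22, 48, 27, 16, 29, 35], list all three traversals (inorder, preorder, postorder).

Tree insertion order: [49, 45, 30, 22, 48, 27, 16, 29, 35]
Tree (level-order array): [49, 45, None, 30, 48, 22, 35, None, None, 16, 27, None, None, None, None, None, 29]
Inorder (L, root, R): [16, 22, 27, 29, 30, 35, 45, 48, 49]
Preorder (root, L, R): [49, 45, 30, 22, 16, 27, 29, 35, 48]
Postorder (L, R, root): [16, 29, 27, 22, 35, 30, 48, 45, 49]


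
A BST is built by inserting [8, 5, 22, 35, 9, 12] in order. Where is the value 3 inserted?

Starting tree (level order): [8, 5, 22, None, None, 9, 35, None, 12]
Insertion path: 8 -> 5
Result: insert 3 as left child of 5
Final tree (level order): [8, 5, 22, 3, None, 9, 35, None, None, None, 12]


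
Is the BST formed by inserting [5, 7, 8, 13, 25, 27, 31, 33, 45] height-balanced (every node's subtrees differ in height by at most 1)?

Tree (level-order array): [5, None, 7, None, 8, None, 13, None, 25, None, 27, None, 31, None, 33, None, 45]
Definition: a tree is height-balanced if, at every node, |h(left) - h(right)| <= 1 (empty subtree has height -1).
Bottom-up per-node check:
  node 45: h_left=-1, h_right=-1, diff=0 [OK], height=0
  node 33: h_left=-1, h_right=0, diff=1 [OK], height=1
  node 31: h_left=-1, h_right=1, diff=2 [FAIL (|-1-1|=2 > 1)], height=2
  node 27: h_left=-1, h_right=2, diff=3 [FAIL (|-1-2|=3 > 1)], height=3
  node 25: h_left=-1, h_right=3, diff=4 [FAIL (|-1-3|=4 > 1)], height=4
  node 13: h_left=-1, h_right=4, diff=5 [FAIL (|-1-4|=5 > 1)], height=5
  node 8: h_left=-1, h_right=5, diff=6 [FAIL (|-1-5|=6 > 1)], height=6
  node 7: h_left=-1, h_right=6, diff=7 [FAIL (|-1-6|=7 > 1)], height=7
  node 5: h_left=-1, h_right=7, diff=8 [FAIL (|-1-7|=8 > 1)], height=8
Node 31 violates the condition: |-1 - 1| = 2 > 1.
Result: Not balanced


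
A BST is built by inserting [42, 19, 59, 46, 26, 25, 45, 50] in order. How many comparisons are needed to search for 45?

Search path for 45: 42 -> 59 -> 46 -> 45
Found: True
Comparisons: 4


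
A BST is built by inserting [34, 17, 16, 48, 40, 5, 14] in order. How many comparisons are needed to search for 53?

Search path for 53: 34 -> 48
Found: False
Comparisons: 2


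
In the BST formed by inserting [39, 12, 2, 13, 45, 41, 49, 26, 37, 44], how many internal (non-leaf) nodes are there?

Tree built from: [39, 12, 2, 13, 45, 41, 49, 26, 37, 44]
Tree (level-order array): [39, 12, 45, 2, 13, 41, 49, None, None, None, 26, None, 44, None, None, None, 37]
Rule: An internal node has at least one child.
Per-node child counts:
  node 39: 2 child(ren)
  node 12: 2 child(ren)
  node 2: 0 child(ren)
  node 13: 1 child(ren)
  node 26: 1 child(ren)
  node 37: 0 child(ren)
  node 45: 2 child(ren)
  node 41: 1 child(ren)
  node 44: 0 child(ren)
  node 49: 0 child(ren)
Matching nodes: [39, 12, 13, 26, 45, 41]
Count of internal (non-leaf) nodes: 6


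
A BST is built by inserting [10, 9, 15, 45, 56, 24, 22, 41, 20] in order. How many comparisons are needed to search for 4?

Search path for 4: 10 -> 9
Found: False
Comparisons: 2


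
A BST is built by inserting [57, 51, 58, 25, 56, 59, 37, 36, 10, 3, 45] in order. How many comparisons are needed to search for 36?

Search path for 36: 57 -> 51 -> 25 -> 37 -> 36
Found: True
Comparisons: 5


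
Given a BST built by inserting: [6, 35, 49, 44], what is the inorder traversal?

Tree insertion order: [6, 35, 49, 44]
Tree (level-order array): [6, None, 35, None, 49, 44]
Inorder traversal: [6, 35, 44, 49]


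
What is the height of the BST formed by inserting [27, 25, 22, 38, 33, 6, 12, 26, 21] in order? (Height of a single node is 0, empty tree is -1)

Insertion order: [27, 25, 22, 38, 33, 6, 12, 26, 21]
Tree (level-order array): [27, 25, 38, 22, 26, 33, None, 6, None, None, None, None, None, None, 12, None, 21]
Compute height bottom-up (empty subtree = -1):
  height(21) = 1 + max(-1, -1) = 0
  height(12) = 1 + max(-1, 0) = 1
  height(6) = 1 + max(-1, 1) = 2
  height(22) = 1 + max(2, -1) = 3
  height(26) = 1 + max(-1, -1) = 0
  height(25) = 1 + max(3, 0) = 4
  height(33) = 1 + max(-1, -1) = 0
  height(38) = 1 + max(0, -1) = 1
  height(27) = 1 + max(4, 1) = 5
Height = 5


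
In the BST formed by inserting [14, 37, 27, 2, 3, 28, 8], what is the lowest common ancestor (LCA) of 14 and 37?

Tree insertion order: [14, 37, 27, 2, 3, 28, 8]
Tree (level-order array): [14, 2, 37, None, 3, 27, None, None, 8, None, 28]
In a BST, the LCA of p=14, q=37 is the first node v on the
root-to-leaf path with p <= v <= q (go left if both < v, right if both > v).
Walk from root:
  at 14: 14 <= 14 <= 37, this is the LCA
LCA = 14


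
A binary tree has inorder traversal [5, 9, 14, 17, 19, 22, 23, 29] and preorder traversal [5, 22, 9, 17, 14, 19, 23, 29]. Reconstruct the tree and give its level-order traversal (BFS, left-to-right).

Inorder:  [5, 9, 14, 17, 19, 22, 23, 29]
Preorder: [5, 22, 9, 17, 14, 19, 23, 29]
Algorithm: preorder visits root first, so consume preorder in order;
for each root, split the current inorder slice at that value into
left-subtree inorder and right-subtree inorder, then recurse.
Recursive splits:
  root=5; inorder splits into left=[], right=[9, 14, 17, 19, 22, 23, 29]
  root=22; inorder splits into left=[9, 14, 17, 19], right=[23, 29]
  root=9; inorder splits into left=[], right=[14, 17, 19]
  root=17; inorder splits into left=[14], right=[19]
  root=14; inorder splits into left=[], right=[]
  root=19; inorder splits into left=[], right=[]
  root=23; inorder splits into left=[], right=[29]
  root=29; inorder splits into left=[], right=[]
Reconstructed level-order: [5, 22, 9, 23, 17, 29, 14, 19]
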